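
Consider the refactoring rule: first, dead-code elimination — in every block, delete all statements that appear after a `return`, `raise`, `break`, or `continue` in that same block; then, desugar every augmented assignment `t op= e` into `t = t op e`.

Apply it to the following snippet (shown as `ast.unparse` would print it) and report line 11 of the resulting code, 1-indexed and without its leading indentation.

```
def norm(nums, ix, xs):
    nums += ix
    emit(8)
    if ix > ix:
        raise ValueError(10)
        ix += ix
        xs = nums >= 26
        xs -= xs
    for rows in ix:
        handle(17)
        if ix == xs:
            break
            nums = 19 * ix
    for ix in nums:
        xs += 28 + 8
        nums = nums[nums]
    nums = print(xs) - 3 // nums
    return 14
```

Transformed code:
def norm(nums, ix, xs):
    nums = nums + ix
    emit(8)
    if ix > ix:
        raise ValueError(10)
    for rows in ix:
        handle(17)
        if ix == xs:
            break
    for ix in nums:
        xs = xs + (28 + 8)
        nums = nums[nums]
    nums = print(xs) - 3 // nums
    return 14

xs = xs + (28 + 8)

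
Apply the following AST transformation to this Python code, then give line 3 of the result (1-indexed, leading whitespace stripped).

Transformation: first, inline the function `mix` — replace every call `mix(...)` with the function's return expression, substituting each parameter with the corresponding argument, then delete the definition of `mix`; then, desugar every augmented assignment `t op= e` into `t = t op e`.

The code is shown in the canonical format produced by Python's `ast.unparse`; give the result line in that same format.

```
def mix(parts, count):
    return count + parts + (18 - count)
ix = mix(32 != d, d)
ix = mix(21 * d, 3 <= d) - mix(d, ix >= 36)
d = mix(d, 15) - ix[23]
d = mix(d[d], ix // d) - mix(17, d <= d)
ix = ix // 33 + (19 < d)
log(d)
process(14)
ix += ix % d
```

Transformed code:
ix = d + (32 != d) + (18 - d)
ix = (3 <= d) + 21 * d + (18 - (3 <= d)) - ((ix >= 36) + d + (18 - (ix >= 36)))
d = 15 + d + (18 - 15) - ix[23]
d = ix // d + d[d] + (18 - ix // d) - ((d <= d) + 17 + (18 - (d <= d)))
ix = ix // 33 + (19 < d)
log(d)
process(14)
ix = ix + ix % d

d = 15 + d + (18 - 15) - ix[23]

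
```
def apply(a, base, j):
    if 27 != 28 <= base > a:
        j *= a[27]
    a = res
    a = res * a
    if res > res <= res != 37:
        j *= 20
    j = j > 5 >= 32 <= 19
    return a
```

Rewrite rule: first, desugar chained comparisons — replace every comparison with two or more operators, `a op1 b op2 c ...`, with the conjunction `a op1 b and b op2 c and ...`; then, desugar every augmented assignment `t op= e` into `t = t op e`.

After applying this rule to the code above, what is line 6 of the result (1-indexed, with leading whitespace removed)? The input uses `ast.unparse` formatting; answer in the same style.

if res > res and res <= res and (res != 37):

Transformed code:
def apply(a, base, j):
    if 27 != 28 and 28 <= base and (base > a):
        j = j * a[27]
    a = res
    a = res * a
    if res > res and res <= res and (res != 37):
        j = j * 20
    j = j > 5 and 5 >= 32 and (32 <= 19)
    return a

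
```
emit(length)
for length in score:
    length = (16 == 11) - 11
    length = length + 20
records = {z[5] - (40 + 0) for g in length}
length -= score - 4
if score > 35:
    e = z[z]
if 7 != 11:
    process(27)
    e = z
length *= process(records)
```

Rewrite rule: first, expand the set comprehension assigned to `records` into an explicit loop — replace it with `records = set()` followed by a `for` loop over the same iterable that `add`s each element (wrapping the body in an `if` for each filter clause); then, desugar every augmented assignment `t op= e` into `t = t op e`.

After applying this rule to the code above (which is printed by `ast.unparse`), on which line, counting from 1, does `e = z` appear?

13

Transformed code:
emit(length)
for length in score:
    length = (16 == 11) - 11
    length = length + 20
records = set()
for g in length:
    records.add(z[5] - (40 + 0))
length = length - (score - 4)
if score > 35:
    e = z[z]
if 7 != 11:
    process(27)
    e = z
length = length * process(records)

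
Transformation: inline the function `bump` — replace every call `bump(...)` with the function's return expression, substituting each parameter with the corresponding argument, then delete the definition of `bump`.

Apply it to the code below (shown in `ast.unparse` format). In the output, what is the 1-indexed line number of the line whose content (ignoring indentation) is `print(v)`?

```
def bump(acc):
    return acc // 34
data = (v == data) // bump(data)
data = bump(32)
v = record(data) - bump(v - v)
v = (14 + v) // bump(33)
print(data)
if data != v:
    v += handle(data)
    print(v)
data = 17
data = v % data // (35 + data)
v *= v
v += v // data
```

8

Transformed code:
data = (v == data) // (data // 34)
data = 32 // 34
v = record(data) - (v - v) // 34
v = (14 + v) // (33 // 34)
print(data)
if data != v:
    v += handle(data)
    print(v)
data = 17
data = v % data // (35 + data)
v *= v
v += v // data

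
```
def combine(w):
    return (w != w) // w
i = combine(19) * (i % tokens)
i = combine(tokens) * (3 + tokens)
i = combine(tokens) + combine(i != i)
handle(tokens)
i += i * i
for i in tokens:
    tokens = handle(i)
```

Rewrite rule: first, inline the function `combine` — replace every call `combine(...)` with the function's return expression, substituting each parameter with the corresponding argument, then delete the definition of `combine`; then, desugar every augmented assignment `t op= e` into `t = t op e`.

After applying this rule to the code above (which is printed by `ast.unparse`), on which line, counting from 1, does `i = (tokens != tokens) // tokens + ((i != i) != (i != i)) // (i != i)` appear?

3

Transformed code:
i = (19 != 19) // 19 * (i % tokens)
i = (tokens != tokens) // tokens * (3 + tokens)
i = (tokens != tokens) // tokens + ((i != i) != (i != i)) // (i != i)
handle(tokens)
i = i + i * i
for i in tokens:
    tokens = handle(i)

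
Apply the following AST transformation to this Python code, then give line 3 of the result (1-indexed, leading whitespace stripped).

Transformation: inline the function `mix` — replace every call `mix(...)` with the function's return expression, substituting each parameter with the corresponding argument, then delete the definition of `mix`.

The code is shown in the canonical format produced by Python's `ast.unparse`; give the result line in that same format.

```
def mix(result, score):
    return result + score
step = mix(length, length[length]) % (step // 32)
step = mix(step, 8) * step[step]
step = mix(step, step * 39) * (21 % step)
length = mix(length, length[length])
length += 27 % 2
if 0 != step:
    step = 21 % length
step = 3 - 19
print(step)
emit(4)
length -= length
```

Transformed code:
step = (length + length[length]) % (step // 32)
step = (step + 8) * step[step]
step = (step + step * 39) * (21 % step)
length = length + length[length]
length += 27 % 2
if 0 != step:
    step = 21 % length
step = 3 - 19
print(step)
emit(4)
length -= length

step = (step + step * 39) * (21 % step)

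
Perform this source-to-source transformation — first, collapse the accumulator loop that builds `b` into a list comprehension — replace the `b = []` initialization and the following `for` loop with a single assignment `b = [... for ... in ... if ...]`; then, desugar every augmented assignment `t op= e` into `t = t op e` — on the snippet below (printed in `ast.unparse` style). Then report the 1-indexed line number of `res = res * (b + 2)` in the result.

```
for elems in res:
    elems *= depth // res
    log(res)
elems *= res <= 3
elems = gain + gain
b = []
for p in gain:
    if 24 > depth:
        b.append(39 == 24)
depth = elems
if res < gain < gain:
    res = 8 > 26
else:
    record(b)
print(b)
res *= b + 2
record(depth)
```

Transformed code:
for elems in res:
    elems = elems * (depth // res)
    log(res)
elems = elems * (res <= 3)
elems = gain + gain
b = [39 == 24 for p in gain if 24 > depth]
depth = elems
if res < gain < gain:
    res = 8 > 26
else:
    record(b)
print(b)
res = res * (b + 2)
record(depth)

13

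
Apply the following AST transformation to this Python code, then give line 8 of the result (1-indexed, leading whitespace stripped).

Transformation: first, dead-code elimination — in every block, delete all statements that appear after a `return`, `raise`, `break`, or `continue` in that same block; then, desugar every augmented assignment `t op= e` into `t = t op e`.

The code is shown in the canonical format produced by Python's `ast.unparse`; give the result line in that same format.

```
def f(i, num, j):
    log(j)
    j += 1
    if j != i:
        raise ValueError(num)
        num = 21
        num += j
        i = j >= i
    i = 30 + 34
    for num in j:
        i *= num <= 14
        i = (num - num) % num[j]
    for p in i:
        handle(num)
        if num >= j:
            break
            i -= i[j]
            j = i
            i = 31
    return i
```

Transformed code:
def f(i, num, j):
    log(j)
    j = j + 1
    if j != i:
        raise ValueError(num)
    i = 30 + 34
    for num in j:
        i = i * (num <= 14)
        i = (num - num) % num[j]
    for p in i:
        handle(num)
        if num >= j:
            break
    return i

i = i * (num <= 14)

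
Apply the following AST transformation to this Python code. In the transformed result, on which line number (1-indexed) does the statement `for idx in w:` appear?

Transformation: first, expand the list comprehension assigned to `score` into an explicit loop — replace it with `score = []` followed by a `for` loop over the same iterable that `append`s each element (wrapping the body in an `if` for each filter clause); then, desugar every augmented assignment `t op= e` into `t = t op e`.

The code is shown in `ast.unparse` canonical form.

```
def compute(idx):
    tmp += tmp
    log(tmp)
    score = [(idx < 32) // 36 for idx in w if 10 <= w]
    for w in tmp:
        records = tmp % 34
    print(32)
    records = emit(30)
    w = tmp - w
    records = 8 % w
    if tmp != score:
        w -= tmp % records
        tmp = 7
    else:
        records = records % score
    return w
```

5

Transformed code:
def compute(idx):
    tmp = tmp + tmp
    log(tmp)
    score = []
    for idx in w:
        if 10 <= w:
            score.append((idx < 32) // 36)
    for w in tmp:
        records = tmp % 34
    print(32)
    records = emit(30)
    w = tmp - w
    records = 8 % w
    if tmp != score:
        w = w - tmp % records
        tmp = 7
    else:
        records = records % score
    return w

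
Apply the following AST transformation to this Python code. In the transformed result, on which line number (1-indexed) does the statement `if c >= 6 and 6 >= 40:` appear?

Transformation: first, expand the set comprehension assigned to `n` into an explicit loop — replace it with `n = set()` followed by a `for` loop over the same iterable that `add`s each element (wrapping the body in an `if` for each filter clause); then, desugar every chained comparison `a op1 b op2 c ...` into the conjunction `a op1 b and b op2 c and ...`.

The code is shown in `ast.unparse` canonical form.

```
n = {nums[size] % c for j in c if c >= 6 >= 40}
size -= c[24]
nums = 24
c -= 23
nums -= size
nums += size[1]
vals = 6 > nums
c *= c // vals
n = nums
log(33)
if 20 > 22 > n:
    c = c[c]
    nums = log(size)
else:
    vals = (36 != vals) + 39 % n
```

3

Transformed code:
n = set()
for j in c:
    if c >= 6 and 6 >= 40:
        n.add(nums[size] % c)
size -= c[24]
nums = 24
c -= 23
nums -= size
nums += size[1]
vals = 6 > nums
c *= c // vals
n = nums
log(33)
if 20 > 22 and 22 > n:
    c = c[c]
    nums = log(size)
else:
    vals = (36 != vals) + 39 % n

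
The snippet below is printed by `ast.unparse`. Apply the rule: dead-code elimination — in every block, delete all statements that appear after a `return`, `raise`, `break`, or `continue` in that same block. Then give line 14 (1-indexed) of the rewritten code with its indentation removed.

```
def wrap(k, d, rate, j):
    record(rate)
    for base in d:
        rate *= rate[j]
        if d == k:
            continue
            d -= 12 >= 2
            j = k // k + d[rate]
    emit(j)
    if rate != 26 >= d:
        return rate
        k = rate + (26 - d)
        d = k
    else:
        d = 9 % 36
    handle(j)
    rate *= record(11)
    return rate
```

Transformed code:
def wrap(k, d, rate, j):
    record(rate)
    for base in d:
        rate *= rate[j]
        if d == k:
            continue
    emit(j)
    if rate != 26 >= d:
        return rate
    else:
        d = 9 % 36
    handle(j)
    rate *= record(11)
    return rate

return rate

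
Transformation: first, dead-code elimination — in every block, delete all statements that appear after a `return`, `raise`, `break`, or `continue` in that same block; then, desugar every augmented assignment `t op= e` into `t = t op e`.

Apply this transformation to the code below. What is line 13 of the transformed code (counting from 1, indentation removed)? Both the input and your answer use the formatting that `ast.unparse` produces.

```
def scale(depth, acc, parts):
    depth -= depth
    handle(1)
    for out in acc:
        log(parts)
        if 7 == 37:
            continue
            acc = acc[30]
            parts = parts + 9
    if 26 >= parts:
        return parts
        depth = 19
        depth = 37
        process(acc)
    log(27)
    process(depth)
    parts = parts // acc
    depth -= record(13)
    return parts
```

Transformed code:
def scale(depth, acc, parts):
    depth = depth - depth
    handle(1)
    for out in acc:
        log(parts)
        if 7 == 37:
            continue
    if 26 >= parts:
        return parts
    log(27)
    process(depth)
    parts = parts // acc
    depth = depth - record(13)
    return parts

depth = depth - record(13)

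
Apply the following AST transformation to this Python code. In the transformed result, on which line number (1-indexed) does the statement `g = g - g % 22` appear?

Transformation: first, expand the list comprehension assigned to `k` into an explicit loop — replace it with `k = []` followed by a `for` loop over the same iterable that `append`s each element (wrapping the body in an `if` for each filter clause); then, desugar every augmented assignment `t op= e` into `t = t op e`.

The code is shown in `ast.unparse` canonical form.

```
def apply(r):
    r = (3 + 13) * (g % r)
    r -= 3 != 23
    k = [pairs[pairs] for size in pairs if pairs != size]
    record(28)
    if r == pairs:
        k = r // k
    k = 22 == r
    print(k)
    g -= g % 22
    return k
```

13

Transformed code:
def apply(r):
    r = (3 + 13) * (g % r)
    r = r - (3 != 23)
    k = []
    for size in pairs:
        if pairs != size:
            k.append(pairs[pairs])
    record(28)
    if r == pairs:
        k = r // k
    k = 22 == r
    print(k)
    g = g - g % 22
    return k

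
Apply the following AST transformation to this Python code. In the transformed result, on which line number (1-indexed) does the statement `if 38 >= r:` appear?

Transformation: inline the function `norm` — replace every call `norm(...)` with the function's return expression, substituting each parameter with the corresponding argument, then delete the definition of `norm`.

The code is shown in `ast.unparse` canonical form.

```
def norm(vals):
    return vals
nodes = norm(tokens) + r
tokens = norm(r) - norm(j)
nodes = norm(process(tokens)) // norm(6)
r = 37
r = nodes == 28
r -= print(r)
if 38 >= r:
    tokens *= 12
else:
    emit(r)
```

Transformed code:
nodes = tokens + r
tokens = r - j
nodes = process(tokens) // 6
r = 37
r = nodes == 28
r -= print(r)
if 38 >= r:
    tokens *= 12
else:
    emit(r)

7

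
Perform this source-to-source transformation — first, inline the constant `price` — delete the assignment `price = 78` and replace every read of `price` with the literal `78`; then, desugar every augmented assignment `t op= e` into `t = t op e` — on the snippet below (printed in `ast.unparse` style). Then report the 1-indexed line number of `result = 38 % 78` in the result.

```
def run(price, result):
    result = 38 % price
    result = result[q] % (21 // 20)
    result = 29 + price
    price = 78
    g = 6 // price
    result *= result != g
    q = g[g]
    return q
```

2

Transformed code:
def run(price, result):
    result = 38 % 78
    result = result[q] % (21 // 20)
    result = 29 + 78
    g = 6 // 78
    result = result * (result != g)
    q = g[g]
    return q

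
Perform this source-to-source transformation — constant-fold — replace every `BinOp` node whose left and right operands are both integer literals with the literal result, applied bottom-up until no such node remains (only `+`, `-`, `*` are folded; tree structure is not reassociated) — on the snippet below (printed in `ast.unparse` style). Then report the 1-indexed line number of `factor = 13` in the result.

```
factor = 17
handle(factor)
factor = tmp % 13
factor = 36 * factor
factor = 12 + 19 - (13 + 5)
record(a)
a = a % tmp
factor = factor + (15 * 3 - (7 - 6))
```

Transformed code:
factor = 17
handle(factor)
factor = tmp % 13
factor = 36 * factor
factor = 13
record(a)
a = a % tmp
factor = factor + 44

5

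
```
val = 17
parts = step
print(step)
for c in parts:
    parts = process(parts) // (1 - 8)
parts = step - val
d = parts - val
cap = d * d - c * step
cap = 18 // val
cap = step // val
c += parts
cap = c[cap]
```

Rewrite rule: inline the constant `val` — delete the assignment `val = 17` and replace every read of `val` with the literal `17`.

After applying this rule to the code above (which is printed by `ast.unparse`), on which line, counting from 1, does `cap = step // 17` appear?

9

Transformed code:
parts = step
print(step)
for c in parts:
    parts = process(parts) // (1 - 8)
parts = step - 17
d = parts - 17
cap = d * d - c * step
cap = 18 // 17
cap = step // 17
c += parts
cap = c[cap]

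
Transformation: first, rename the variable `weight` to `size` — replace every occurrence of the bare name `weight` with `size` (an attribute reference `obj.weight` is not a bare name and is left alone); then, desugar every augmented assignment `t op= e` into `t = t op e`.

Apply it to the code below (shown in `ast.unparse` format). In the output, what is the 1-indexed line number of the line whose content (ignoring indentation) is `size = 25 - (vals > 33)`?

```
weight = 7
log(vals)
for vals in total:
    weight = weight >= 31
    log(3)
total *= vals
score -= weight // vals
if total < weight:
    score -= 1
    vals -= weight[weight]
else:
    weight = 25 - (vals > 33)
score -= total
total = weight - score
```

12

Transformed code:
size = 7
log(vals)
for vals in total:
    size = size >= 31
    log(3)
total = total * vals
score = score - size // vals
if total < size:
    score = score - 1
    vals = vals - size[size]
else:
    size = 25 - (vals > 33)
score = score - total
total = size - score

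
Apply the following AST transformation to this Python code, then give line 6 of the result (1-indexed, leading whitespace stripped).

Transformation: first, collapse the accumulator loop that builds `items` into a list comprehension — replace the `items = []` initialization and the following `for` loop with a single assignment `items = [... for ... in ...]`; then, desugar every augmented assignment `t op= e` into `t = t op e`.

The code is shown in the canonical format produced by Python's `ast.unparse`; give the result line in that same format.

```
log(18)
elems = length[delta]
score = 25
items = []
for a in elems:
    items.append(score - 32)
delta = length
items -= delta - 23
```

items = items - (delta - 23)

Transformed code:
log(18)
elems = length[delta]
score = 25
items = [score - 32 for a in elems]
delta = length
items = items - (delta - 23)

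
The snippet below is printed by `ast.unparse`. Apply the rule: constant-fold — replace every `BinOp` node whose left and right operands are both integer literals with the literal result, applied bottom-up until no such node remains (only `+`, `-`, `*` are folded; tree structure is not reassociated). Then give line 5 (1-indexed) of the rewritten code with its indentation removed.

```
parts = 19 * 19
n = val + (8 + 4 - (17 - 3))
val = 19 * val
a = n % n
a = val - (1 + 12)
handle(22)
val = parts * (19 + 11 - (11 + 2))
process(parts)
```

a = val - 13

Transformed code:
parts = 361
n = val + -2
val = 19 * val
a = n % n
a = val - 13
handle(22)
val = parts * 17
process(parts)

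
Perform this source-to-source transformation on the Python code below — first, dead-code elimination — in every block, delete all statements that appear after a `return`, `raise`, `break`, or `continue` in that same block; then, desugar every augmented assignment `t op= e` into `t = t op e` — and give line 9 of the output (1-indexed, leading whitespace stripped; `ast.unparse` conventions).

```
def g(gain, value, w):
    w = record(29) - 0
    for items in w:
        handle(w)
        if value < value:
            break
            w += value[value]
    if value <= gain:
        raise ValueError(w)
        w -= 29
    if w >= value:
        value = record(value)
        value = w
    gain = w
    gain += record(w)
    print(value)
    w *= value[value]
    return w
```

Transformed code:
def g(gain, value, w):
    w = record(29) - 0
    for items in w:
        handle(w)
        if value < value:
            break
    if value <= gain:
        raise ValueError(w)
    if w >= value:
        value = record(value)
        value = w
    gain = w
    gain = gain + record(w)
    print(value)
    w = w * value[value]
    return w

if w >= value:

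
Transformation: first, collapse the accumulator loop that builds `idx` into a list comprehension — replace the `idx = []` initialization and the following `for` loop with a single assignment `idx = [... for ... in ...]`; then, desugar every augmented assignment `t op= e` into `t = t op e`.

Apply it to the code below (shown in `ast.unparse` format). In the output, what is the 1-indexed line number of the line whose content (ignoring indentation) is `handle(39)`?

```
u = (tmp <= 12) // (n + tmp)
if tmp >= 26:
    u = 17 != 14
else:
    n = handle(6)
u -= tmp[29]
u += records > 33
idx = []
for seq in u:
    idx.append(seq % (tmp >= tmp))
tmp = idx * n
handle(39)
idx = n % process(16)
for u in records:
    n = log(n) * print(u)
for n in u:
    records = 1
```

Transformed code:
u = (tmp <= 12) // (n + tmp)
if tmp >= 26:
    u = 17 != 14
else:
    n = handle(6)
u = u - tmp[29]
u = u + (records > 33)
idx = [seq % (tmp >= tmp) for seq in u]
tmp = idx * n
handle(39)
idx = n % process(16)
for u in records:
    n = log(n) * print(u)
for n in u:
    records = 1

10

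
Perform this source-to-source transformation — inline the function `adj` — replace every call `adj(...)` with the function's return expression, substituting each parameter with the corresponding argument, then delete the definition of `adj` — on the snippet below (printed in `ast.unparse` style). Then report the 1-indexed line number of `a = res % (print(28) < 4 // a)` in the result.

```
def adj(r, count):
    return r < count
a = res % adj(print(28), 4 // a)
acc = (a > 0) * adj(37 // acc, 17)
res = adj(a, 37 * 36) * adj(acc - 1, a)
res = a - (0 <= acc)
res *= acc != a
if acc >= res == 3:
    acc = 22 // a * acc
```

1

Transformed code:
a = res % (print(28) < 4 // a)
acc = (a > 0) * (37 // acc < 17)
res = (a < 37 * 36) * (acc - 1 < a)
res = a - (0 <= acc)
res *= acc != a
if acc >= res == 3:
    acc = 22 // a * acc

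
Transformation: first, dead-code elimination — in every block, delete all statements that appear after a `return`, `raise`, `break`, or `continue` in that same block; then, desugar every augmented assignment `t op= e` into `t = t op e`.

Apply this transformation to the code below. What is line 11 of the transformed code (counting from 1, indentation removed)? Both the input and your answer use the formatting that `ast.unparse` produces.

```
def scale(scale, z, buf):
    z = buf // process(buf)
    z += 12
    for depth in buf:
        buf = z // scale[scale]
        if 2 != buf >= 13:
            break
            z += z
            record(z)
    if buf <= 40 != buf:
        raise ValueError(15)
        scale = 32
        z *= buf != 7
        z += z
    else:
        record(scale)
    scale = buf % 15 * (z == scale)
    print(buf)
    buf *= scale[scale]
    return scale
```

Transformed code:
def scale(scale, z, buf):
    z = buf // process(buf)
    z = z + 12
    for depth in buf:
        buf = z // scale[scale]
        if 2 != buf >= 13:
            break
    if buf <= 40 != buf:
        raise ValueError(15)
    else:
        record(scale)
    scale = buf % 15 * (z == scale)
    print(buf)
    buf = buf * scale[scale]
    return scale

record(scale)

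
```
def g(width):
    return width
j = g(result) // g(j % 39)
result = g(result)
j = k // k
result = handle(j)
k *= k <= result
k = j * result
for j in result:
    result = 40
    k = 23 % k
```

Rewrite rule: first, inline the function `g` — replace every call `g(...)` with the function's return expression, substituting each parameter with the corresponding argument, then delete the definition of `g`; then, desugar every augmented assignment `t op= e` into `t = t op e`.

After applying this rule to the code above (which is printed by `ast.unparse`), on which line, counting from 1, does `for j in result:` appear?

7

Transformed code:
j = result // (j % 39)
result = result
j = k // k
result = handle(j)
k = k * (k <= result)
k = j * result
for j in result:
    result = 40
    k = 23 % k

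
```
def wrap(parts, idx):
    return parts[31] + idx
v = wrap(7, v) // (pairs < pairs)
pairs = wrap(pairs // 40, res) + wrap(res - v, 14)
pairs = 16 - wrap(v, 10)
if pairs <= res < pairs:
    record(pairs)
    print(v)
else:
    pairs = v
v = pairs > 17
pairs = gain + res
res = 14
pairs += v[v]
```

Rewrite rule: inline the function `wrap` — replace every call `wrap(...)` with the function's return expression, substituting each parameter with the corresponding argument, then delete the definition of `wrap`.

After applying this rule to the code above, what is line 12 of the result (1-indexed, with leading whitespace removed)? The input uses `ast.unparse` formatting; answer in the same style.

Transformed code:
v = (7[31] + v) // (pairs < pairs)
pairs = (pairs // 40)[31] + res + ((res - v)[31] + 14)
pairs = 16 - (v[31] + 10)
if pairs <= res < pairs:
    record(pairs)
    print(v)
else:
    pairs = v
v = pairs > 17
pairs = gain + res
res = 14
pairs += v[v]

pairs += v[v]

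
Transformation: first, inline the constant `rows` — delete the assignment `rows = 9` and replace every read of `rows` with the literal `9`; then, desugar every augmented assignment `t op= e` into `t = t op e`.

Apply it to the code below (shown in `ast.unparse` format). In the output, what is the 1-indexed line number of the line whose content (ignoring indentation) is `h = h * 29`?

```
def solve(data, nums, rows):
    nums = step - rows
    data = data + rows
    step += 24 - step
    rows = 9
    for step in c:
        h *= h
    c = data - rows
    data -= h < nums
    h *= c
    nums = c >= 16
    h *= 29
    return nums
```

Transformed code:
def solve(data, nums, rows):
    nums = step - 9
    data = data + 9
    step = step + (24 - step)
    for step in c:
        h = h * h
    c = data - 9
    data = data - (h < nums)
    h = h * c
    nums = c >= 16
    h = h * 29
    return nums

11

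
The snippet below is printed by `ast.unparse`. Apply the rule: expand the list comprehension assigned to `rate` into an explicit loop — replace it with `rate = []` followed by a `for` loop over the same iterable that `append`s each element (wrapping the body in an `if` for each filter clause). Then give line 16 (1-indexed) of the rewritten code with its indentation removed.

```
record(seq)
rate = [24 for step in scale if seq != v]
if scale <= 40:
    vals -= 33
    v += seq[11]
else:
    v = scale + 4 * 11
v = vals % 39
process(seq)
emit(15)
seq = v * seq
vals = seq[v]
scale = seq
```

scale = seq

Transformed code:
record(seq)
rate = []
for step in scale:
    if seq != v:
        rate.append(24)
if scale <= 40:
    vals -= 33
    v += seq[11]
else:
    v = scale + 4 * 11
v = vals % 39
process(seq)
emit(15)
seq = v * seq
vals = seq[v]
scale = seq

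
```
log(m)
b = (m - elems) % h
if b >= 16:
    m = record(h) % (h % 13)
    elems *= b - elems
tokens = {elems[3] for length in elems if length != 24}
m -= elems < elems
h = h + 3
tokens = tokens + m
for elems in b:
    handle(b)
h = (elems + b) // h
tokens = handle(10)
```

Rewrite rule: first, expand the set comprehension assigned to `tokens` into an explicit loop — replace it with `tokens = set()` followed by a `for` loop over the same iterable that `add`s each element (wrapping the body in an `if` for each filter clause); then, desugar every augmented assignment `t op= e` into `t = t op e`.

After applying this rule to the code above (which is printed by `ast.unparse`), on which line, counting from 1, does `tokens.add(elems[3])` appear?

Transformed code:
log(m)
b = (m - elems) % h
if b >= 16:
    m = record(h) % (h % 13)
    elems = elems * (b - elems)
tokens = set()
for length in elems:
    if length != 24:
        tokens.add(elems[3])
m = m - (elems < elems)
h = h + 3
tokens = tokens + m
for elems in b:
    handle(b)
h = (elems + b) // h
tokens = handle(10)

9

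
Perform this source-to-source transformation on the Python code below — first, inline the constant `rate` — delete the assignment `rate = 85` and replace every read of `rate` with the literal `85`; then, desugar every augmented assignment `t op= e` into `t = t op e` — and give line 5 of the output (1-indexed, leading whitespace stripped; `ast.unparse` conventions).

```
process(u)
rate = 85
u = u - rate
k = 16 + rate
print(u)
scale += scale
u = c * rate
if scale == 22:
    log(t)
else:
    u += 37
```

scale = scale + scale

Transformed code:
process(u)
u = u - 85
k = 16 + 85
print(u)
scale = scale + scale
u = c * 85
if scale == 22:
    log(t)
else:
    u = u + 37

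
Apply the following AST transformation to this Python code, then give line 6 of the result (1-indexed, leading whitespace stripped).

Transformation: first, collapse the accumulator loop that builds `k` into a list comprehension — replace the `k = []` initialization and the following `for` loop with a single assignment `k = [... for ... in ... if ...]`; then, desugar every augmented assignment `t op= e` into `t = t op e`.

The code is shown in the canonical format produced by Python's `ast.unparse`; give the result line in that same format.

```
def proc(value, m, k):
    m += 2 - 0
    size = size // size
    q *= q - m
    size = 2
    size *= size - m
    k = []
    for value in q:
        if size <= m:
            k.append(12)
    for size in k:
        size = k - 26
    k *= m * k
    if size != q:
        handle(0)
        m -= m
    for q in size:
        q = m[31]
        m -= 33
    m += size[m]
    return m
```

Transformed code:
def proc(value, m, k):
    m = m + (2 - 0)
    size = size // size
    q = q * (q - m)
    size = 2
    size = size * (size - m)
    k = [12 for value in q if size <= m]
    for size in k:
        size = k - 26
    k = k * (m * k)
    if size != q:
        handle(0)
        m = m - m
    for q in size:
        q = m[31]
        m = m - 33
    m = m + size[m]
    return m

size = size * (size - m)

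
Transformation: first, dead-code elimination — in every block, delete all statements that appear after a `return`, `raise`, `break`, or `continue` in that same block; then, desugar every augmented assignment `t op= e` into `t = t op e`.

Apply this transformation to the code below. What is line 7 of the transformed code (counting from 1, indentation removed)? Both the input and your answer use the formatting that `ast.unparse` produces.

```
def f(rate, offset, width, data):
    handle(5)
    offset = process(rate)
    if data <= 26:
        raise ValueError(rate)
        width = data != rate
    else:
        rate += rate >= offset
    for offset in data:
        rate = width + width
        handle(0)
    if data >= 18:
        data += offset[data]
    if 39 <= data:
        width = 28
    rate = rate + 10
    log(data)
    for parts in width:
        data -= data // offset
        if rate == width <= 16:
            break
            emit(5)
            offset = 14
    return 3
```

Transformed code:
def f(rate, offset, width, data):
    handle(5)
    offset = process(rate)
    if data <= 26:
        raise ValueError(rate)
    else:
        rate = rate + (rate >= offset)
    for offset in data:
        rate = width + width
        handle(0)
    if data >= 18:
        data = data + offset[data]
    if 39 <= data:
        width = 28
    rate = rate + 10
    log(data)
    for parts in width:
        data = data - data // offset
        if rate == width <= 16:
            break
    return 3

rate = rate + (rate >= offset)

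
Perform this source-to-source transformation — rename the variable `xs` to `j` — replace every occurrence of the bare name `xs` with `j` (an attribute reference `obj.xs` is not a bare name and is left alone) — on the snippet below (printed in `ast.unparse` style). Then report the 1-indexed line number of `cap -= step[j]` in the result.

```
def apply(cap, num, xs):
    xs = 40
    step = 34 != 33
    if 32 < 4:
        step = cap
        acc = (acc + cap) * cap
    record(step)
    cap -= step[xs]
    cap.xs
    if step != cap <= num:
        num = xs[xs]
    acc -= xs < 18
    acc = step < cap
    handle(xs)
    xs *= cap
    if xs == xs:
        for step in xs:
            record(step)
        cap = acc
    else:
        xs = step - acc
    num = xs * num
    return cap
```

8

Transformed code:
def apply(cap, num, j):
    j = 40
    step = 34 != 33
    if 32 < 4:
        step = cap
        acc = (acc + cap) * cap
    record(step)
    cap -= step[j]
    cap.xs
    if step != cap <= num:
        num = j[j]
    acc -= j < 18
    acc = step < cap
    handle(j)
    j *= cap
    if j == j:
        for step in j:
            record(step)
        cap = acc
    else:
        j = step - acc
    num = j * num
    return cap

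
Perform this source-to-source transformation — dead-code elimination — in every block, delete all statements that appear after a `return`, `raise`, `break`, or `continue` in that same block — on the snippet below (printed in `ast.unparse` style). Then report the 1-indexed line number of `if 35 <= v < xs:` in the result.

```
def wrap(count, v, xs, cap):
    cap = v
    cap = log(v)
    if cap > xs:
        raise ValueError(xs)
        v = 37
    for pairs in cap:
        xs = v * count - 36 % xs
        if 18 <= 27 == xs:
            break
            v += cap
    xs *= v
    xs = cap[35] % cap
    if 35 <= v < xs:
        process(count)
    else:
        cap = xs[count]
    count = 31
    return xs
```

Transformed code:
def wrap(count, v, xs, cap):
    cap = v
    cap = log(v)
    if cap > xs:
        raise ValueError(xs)
    for pairs in cap:
        xs = v * count - 36 % xs
        if 18 <= 27 == xs:
            break
    xs *= v
    xs = cap[35] % cap
    if 35 <= v < xs:
        process(count)
    else:
        cap = xs[count]
    count = 31
    return xs

12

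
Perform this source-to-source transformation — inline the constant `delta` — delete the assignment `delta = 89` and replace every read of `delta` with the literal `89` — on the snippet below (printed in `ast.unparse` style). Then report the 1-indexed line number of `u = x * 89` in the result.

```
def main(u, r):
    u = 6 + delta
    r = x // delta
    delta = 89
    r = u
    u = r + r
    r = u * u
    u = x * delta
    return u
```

7

Transformed code:
def main(u, r):
    u = 6 + 89
    r = x // 89
    r = u
    u = r + r
    r = u * u
    u = x * 89
    return u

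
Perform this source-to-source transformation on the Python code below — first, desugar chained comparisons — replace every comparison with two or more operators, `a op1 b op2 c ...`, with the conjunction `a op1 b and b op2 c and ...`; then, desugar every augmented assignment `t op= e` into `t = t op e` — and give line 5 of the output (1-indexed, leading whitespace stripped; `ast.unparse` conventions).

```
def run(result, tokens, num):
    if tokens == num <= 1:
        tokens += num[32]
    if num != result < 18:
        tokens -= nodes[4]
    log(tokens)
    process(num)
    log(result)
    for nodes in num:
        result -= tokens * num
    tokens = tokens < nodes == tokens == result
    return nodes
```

tokens = tokens - nodes[4]

Transformed code:
def run(result, tokens, num):
    if tokens == num and num <= 1:
        tokens = tokens + num[32]
    if num != result and result < 18:
        tokens = tokens - nodes[4]
    log(tokens)
    process(num)
    log(result)
    for nodes in num:
        result = result - tokens * num
    tokens = tokens < nodes and nodes == tokens and (tokens == result)
    return nodes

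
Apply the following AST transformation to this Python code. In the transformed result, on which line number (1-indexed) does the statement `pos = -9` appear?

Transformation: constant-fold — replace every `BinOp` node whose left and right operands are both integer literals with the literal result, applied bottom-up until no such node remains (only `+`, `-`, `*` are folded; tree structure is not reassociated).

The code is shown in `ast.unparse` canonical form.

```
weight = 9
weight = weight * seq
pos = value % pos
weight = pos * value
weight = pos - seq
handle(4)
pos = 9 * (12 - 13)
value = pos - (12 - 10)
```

7

Transformed code:
weight = 9
weight = weight * seq
pos = value % pos
weight = pos * value
weight = pos - seq
handle(4)
pos = -9
value = pos - 2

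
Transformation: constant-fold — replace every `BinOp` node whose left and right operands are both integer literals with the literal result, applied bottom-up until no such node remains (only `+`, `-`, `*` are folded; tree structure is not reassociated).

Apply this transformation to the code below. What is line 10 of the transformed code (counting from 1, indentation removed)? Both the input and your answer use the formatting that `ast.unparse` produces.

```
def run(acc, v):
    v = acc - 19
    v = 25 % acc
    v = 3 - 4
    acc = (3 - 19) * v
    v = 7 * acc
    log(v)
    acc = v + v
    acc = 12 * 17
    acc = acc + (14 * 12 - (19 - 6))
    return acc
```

Transformed code:
def run(acc, v):
    v = acc - 19
    v = 25 % acc
    v = -1
    acc = -16 * v
    v = 7 * acc
    log(v)
    acc = v + v
    acc = 204
    acc = acc + 155
    return acc

acc = acc + 155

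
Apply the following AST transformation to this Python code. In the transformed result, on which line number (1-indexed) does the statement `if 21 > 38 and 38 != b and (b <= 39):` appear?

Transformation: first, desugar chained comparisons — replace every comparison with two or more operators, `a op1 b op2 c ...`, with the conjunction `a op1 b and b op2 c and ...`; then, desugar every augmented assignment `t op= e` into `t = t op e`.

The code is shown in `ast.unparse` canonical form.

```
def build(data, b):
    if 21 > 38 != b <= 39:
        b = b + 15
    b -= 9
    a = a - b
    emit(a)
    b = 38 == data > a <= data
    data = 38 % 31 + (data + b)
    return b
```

2

Transformed code:
def build(data, b):
    if 21 > 38 and 38 != b and (b <= 39):
        b = b + 15
    b = b - 9
    a = a - b
    emit(a)
    b = 38 == data and data > a and (a <= data)
    data = 38 % 31 + (data + b)
    return b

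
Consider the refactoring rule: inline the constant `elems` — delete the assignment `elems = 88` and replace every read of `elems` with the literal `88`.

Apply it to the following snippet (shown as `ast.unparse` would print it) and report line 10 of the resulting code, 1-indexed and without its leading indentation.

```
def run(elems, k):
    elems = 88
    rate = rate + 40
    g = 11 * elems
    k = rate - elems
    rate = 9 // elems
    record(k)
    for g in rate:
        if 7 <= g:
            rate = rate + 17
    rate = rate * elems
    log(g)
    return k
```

Transformed code:
def run(elems, k):
    rate = rate + 40
    g = 11 * 88
    k = rate - 88
    rate = 9 // 88
    record(k)
    for g in rate:
        if 7 <= g:
            rate = rate + 17
    rate = rate * 88
    log(g)
    return k

rate = rate * 88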